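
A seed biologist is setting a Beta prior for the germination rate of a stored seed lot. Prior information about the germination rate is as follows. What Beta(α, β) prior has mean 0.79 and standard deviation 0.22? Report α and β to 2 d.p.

α = 1.92, β = 0.51

σ² = 0.22² = 0.0484.
With s = α+β, Var = μ(1−μ)/(s+1), so s+1 = (0.79×0.21)/0.0484 = 3.4277 and s = 2.4277.
α = μs = 1.92, β = (1−μ)s = 0.51.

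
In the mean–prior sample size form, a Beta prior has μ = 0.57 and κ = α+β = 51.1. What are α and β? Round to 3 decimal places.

α = 29.127, β = 21.973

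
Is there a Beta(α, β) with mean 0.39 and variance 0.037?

Yes

A Beta with mean μ has variance μ(1−μ)/(α+β+1) < μ(1−μ).
Here μ(1−μ) = 0.39×0.61 = 0.2379, and 0.037 < 0.2379.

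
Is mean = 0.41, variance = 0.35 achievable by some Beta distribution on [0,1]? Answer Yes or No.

For any Beta, Var(X) < E[X]·(1−E[X]).
Here μ(1−μ) = 0.41×0.59 = 0.2419, and 0.35 ≥ 0.2419.

No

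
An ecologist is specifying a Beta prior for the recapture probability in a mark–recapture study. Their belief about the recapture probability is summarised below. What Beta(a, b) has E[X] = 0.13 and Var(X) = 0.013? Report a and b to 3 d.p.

a = 1.001, b = 6.699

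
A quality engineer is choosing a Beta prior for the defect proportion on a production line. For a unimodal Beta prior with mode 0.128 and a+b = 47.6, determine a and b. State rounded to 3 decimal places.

a = 6.837, b = 40.763

Mode = (a−1)/(κ−2) with κ = a+b, so a−1 = 0.128·45.6 = 5.837.
a = 6.837; b = κ − a = 40.763.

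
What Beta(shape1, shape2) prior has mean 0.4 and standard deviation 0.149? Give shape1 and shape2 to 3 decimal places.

Variance = 0.149² = 0.022201. The moment-matching identity shape1+shape2 = μ(1−μ)/Var − 1 gives
shape1+shape2 = 0.24/0.022201 − 1 = 9.8103, so shape1 = μ·9.8103 = 3.924 and shape2 = (1−μ)·9.8103 = 5.886.

shape1 = 3.924, shape2 = 5.886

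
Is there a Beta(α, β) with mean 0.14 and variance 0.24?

No

A Beta with mean μ has variance μ(1−μ)/(α+β+1) < μ(1−μ).
Here μ(1−μ) = 0.14×0.86 = 0.1204, and 0.24 ≥ 0.1204.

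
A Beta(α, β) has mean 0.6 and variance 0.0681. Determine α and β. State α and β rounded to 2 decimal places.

Write ν = α+β; then α = μν and Var = μ(1−μ)/(ν+1).
ν = μ(1−μ)/Var − 1 = 0.24/0.0681 − 1 = 2.5242.
α = 0.6·2.5242 = 1.51, β = 0.4·2.5242 = 1.01.

α = 1.51, β = 1.01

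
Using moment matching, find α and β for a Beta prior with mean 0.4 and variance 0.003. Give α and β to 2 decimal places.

Write ν = α+β; then α = μν and Var = μ(1−μ)/(ν+1).
ν = μ(1−μ)/Var − 1 = 0.24/0.003 − 1 = 79.0000.
α = 0.4·79.0000 = 31.60, β = 0.6·79.0000 = 47.40.

α = 31.60, β = 47.40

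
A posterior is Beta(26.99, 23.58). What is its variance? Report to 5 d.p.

α+β = 50.57 and αβ = 636.4242, so Var = αβ/[(α+β)²(α+β+1)] = 636.4242/131881.245093 = 0.00483.

0.00483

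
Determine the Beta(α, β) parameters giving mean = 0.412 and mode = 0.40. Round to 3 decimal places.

With s = α+β: μ = α/s and mode = (α−1)/(s−2). Eliminating α = μs,
μs − 1 = m(s−2) ⇒ s(μ−m) = 1−2m ⇒ s = 0.20/0.012 = 16.6667.
So α = μs = 6.867, β = (1−μ)s = 9.800.

α = 6.867, β = 9.800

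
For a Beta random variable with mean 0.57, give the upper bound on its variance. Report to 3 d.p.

0.245

For fixed mean μ the Beta variance is μ(1−μ)/(α+β+1), increasing as α+β decreases.
Its least upper bound (not attained) is μ(1−μ) = 0.57·0.43 = 0.245.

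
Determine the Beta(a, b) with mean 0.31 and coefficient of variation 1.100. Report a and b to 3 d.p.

a = 0.260, b = 0.579

Var = (CV·μ)² = (1.100×0.31)² = 0.116281.
a+b = μ(1−μ)/Var − 1 = 0.2139/0.116281 − 1 = 0.8395.
Thus a = 0.31·0.8395 = 0.260 and b = 0.69·0.8395 = 0.579.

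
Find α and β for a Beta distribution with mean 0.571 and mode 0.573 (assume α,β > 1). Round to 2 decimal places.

With s = α+β: μ = α/s and mode = (α−1)/(s−2). Eliminating α = μs,
μs − 1 = m(s−2) ⇒ s(μ−m) = 1−2m ⇒ s = -0.146/-0.002 = 73.0000.
So α = μs = 41.68, β = (1−μ)s = 31.32.

α = 41.68, β = 31.32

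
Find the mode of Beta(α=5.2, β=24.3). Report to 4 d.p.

0.1527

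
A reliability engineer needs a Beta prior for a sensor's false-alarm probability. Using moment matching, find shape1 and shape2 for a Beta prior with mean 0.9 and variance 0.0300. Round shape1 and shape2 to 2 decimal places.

shape1 = 1.80, shape2 = 0.20

By moment matching, shape1+shape2 = μ(1−μ)/σ² − 1 = (0.9·0.1)/0.0300 − 1 = 3.0000 − 1 = 2.0000.
Since shape1/(shape1+shape2) = μ, shape1 = 0.9·2.0000 = 1.80 and shape2 = 0.1·2.0000 = 0.20.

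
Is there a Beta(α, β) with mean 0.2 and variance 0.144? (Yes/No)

Yes

A Beta with mean μ has variance μ(1−μ)/(α+β+1) < μ(1−μ).
Here μ(1−μ) = 0.2×0.8 = 0.16, and 0.144 < 0.16.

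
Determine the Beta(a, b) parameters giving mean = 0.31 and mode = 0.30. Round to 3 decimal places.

a = 12.400, b = 27.600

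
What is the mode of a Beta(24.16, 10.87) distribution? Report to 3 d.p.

The density x^(α−1)(1−x)^(β−1) is maximised at (α−1)/(α+β−2) = 23.16/33.03 = 0.701.

0.701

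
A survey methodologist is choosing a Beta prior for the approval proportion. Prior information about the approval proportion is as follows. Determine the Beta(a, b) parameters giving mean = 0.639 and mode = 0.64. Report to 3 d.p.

Let s = a+b. Mean gives a = μs = 0.639s; mode gives (a−1)/(s−2) = 0.64.
Substituting: 0.639s − 1 = 0.64(s−2) = 0.64s − 1.28, so -0.001s = -0.28 and s = 280.0000.
Then a = 0.639×280.0000 = 178.920 and b = s−a = 101.080.

a = 178.920, b = 101.080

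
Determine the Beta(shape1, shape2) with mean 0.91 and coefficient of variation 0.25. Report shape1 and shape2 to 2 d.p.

Var = (CV·μ)² = (0.25×0.91)² = 0.051756.
shape1+shape2 = μ(1−μ)/Var − 1 = 0.0819/0.051756 − 1 = 0.5824.
Thus shape1 = 0.91·0.5824 = 0.53 and shape2 = 0.09·0.5824 = 0.05.

shape1 = 0.53, shape2 = 0.05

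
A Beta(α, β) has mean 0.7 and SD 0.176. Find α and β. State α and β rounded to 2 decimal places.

α = 4.05, β = 1.73

σ² = 0.176² = 0.030976.
With s = α+β, Var = μ(1−μ)/(s+1), so s+1 = (0.7×0.3)/0.030976 = 6.7794 and s = 5.7794.
α = μs = 4.05, β = (1−μ)s = 1.73.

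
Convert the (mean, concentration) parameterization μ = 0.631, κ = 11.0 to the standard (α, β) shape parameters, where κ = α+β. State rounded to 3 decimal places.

Split κ in proportion μ : (1−μ): α = 0.631·11.0 = 6.941, β = 11.0 − 6.941 = 4.059.

α = 6.941, β = 4.059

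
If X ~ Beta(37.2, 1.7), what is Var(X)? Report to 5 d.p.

0.00105

α+β = 38.9 and αβ = 63.24, so Var = αβ/[(α+β)²(α+β+1)] = 63.24/60377.079 = 0.00105.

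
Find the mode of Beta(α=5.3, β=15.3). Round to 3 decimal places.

The density x^(α−1)(1−x)^(β−1) is maximised at (α−1)/(α+β−2) = 4.3/18.6 = 0.231.

0.231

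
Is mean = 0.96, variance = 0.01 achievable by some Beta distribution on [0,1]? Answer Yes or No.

Yes

A Beta with mean μ has variance μ(1−μ)/(α+β+1) < μ(1−μ).
Here μ(1−μ) = 0.96×0.04 = 0.0384, and 0.01 < 0.0384.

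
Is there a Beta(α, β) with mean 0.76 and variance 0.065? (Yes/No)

A Beta with mean μ has variance μ(1−μ)/(α+β+1) < μ(1−μ).
Here μ(1−μ) = 0.76×0.24 = 0.1824, and 0.065 < 0.1824.

Yes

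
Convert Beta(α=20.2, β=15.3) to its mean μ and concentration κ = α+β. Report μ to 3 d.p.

μ = 0.569, κ = 35.5

κ = α+β = 20.2+15.3 = 35.5; μ = α/κ = 20.2/35.5 = 0.569.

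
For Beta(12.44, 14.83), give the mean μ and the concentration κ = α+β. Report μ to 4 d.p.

μ = 0.4562, κ = 27.27

κ = α+β = 12.44+14.83 = 27.27; μ = α/κ = 12.44/27.27 = 0.4562.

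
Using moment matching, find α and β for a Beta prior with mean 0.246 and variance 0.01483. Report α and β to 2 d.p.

α = 2.83, β = 8.68

By moment matching, α+β = μ(1−μ)/σ² − 1 = (0.246·0.754)/0.01483 − 1 = 12.5073 − 1 = 11.5073.
Since α/(α+β) = μ, α = 0.246·11.5073 = 2.83 and β = 0.754·11.5073 = 8.68.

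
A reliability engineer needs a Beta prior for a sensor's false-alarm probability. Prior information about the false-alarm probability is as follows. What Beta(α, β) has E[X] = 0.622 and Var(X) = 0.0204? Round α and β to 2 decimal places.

α = 6.55, β = 3.98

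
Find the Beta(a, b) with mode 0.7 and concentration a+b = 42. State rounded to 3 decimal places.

Mode = (a−1)/(κ−2) with κ = a+b, so a−1 = 0.7·40 = 28.000.
a = 29.000; b = κ − a = 13.000.

a = 29.000, b = 13.000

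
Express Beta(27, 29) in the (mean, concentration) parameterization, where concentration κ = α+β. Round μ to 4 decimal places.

μ = 0.4821, κ = 56

κ = α+β = 27+29 = 56; μ = α/κ = 27/56 = 0.4821.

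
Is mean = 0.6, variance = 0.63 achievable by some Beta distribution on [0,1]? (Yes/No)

No

A Beta with mean μ has variance μ(1−μ)/(α+β+1) < μ(1−μ).
Here μ(1−μ) = 0.6×0.4 = 0.24, and 0.63 ≥ 0.24.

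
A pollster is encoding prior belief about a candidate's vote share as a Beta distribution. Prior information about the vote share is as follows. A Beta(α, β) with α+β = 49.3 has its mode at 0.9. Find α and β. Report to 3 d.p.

α = 43.570, β = 5.730

Mode = (α−1)/(κ−2) with κ = α+β, so α−1 = 0.9·47.3 = 42.570.
α = 43.570; β = κ − α = 5.730.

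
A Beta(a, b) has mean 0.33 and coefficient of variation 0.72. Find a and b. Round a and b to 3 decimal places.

σ = CV·μ = 0.72×0.33 = 0.23760, so σ² = 0.056454.
s+1 = μ(1−μ)/σ² = 0.2211/0.056454 = 3.9165, so s = a+b = 2.9165.
a = μs = 0.962, b = (1−μ)s = 1.954.

a = 0.962, b = 1.954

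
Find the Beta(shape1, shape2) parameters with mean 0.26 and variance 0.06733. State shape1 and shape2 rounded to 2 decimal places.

shape1 = 0.48, shape2 = 1.37

By moment matching, shape1+shape2 = μ(1−μ)/σ² − 1 = (0.26·0.74)/0.06733 − 1 = 2.8576 − 1 = 1.8576.
Since shape1/(shape1+shape2) = μ, shape1 = 0.26·1.8576 = 0.48 and shape2 = 0.74·1.8576 = 1.37.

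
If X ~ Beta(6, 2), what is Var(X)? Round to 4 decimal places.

0.0208

α+β = 8 and αβ = 12, so Var = αβ/[(α+β)²(α+β+1)] = 12/576 = 0.0208.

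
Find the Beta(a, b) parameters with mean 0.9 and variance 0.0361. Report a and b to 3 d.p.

a = 1.344, b = 0.149

Write ν = a+b; then a = μν and Var = μ(1−μ)/(ν+1).
ν = μ(1−μ)/Var − 1 = 0.09/0.0361 − 1 = 1.4931.
a = 0.9·1.4931 = 1.344, b = 0.1·1.4931 = 0.149.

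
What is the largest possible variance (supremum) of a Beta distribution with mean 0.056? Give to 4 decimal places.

0.0529

Var = μ(1−μ)/(α+β+1), which approaches μ(1−μ) as α+β → 0.
So the supremum is μ(1−μ) = 0.056×0.944 = 0.0529.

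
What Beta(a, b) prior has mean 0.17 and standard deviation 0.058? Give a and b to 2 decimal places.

First σ² = 0.003364. Setting a = μn, b = (1−μ)n with n = a+b,
μ(1−μ)/(n+1) = 0.003364 ⇒ n+1 = 0.1411/0.003364 = 41.9441 ⇒ n = 40.9441.
Hence a = 0.17×40.9441 = 6.96, b = 0.83×40.9441 = 33.98.

a = 6.96, b = 33.98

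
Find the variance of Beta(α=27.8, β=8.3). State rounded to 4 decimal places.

μ = 27.8/36.1 = 0.770083; Var = μ(1−μ)/(α+β+1) = 0.1770551/37.1 = 0.0048.

0.0048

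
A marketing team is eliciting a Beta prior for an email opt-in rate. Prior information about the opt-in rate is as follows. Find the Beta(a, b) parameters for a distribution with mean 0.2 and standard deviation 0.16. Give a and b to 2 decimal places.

a = 1.05, b = 4.20

σ² = 0.16² = 0.0256.
With s = a+b, Var = μ(1−μ)/(s+1), so s+1 = (0.2×0.8)/0.0256 = 6.2500 and s = 5.2500.
a = μs = 1.05, b = (1−μ)s = 4.20.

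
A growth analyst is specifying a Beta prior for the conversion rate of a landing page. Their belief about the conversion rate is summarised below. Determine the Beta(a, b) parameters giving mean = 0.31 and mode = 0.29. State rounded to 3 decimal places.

a = 6.510, b = 14.490

Let s = a+b. Mean gives a = μs = 0.31s; mode gives (a−1)/(s−2) = 0.29.
Substituting: 0.31s − 1 = 0.29(s−2) = 0.29s − 0.58, so 0.02s = 0.42 and s = 21.0000.
Then a = 0.31×21.0000 = 6.510 and b = s−a = 14.490.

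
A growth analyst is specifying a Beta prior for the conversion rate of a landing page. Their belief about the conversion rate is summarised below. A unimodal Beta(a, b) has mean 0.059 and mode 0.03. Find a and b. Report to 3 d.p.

a = 1.912, b = 30.501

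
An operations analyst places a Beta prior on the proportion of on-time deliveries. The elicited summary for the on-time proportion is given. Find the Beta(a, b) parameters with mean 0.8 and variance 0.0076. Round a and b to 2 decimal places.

a = 16.04, b = 4.01

By moment matching, a+b = μ(1−μ)/σ² − 1 = (0.8·0.2)/0.0076 − 1 = 21.0526 − 1 = 20.0526.
Since a/(a+b) = μ, a = 0.8·20.0526 = 16.04 and b = 0.2·20.0526 = 4.01.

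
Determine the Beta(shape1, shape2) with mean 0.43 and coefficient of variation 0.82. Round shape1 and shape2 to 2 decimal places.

shape1 = 0.42, shape2 = 0.55

σ = CV·μ = 0.82×0.43 = 0.35260, so σ² = 0.124327.
s+1 = μ(1−μ)/σ² = 0.2451/0.124327 = 1.9714, so s = shape1+shape2 = 0.9714.
shape1 = μs = 0.42, shape2 = (1−μ)s = 0.55.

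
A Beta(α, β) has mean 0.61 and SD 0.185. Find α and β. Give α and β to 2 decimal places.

Variance = 0.185² = 0.034225. The moment-matching identity α+β = μ(1−μ)/Var − 1 gives
α+β = 0.2379/0.034225 − 1 = 5.9511, so α = μ·5.9511 = 3.63 and β = (1−μ)·5.9511 = 2.32.

α = 3.63, β = 2.32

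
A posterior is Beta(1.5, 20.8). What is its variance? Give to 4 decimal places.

0.0027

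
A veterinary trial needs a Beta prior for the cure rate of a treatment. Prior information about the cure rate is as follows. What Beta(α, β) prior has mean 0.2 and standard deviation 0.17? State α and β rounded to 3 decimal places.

First σ² = 0.0289. Setting α = μn, β = (1−μ)n with n = α+β,
μ(1−μ)/(n+1) = 0.0289 ⇒ n+1 = 0.16/0.0289 = 5.5363 ⇒ n = 4.5363.
Hence α = 0.2×4.5363 = 0.907, β = 0.8×4.5363 = 3.629.

α = 0.907, β = 3.629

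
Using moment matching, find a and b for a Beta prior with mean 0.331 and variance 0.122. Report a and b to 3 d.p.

By moment matching, a+b = μ(1−μ)/σ² − 1 = (0.331·0.669)/0.122 − 1 = 1.8151 − 1 = 0.8151.
Since a/(a+b) = μ, a = 0.331·0.8151 = 0.270 and b = 0.669·0.8151 = 0.545.

a = 0.270, b = 0.545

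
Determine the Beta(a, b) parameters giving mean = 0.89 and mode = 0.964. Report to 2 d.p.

With s = a+b: μ = a/s and mode = (a−1)/(s−2). Eliminating a = μs,
μs − 1 = m(s−2) ⇒ s(μ−m) = 1−2m ⇒ s = -0.928/-0.074 = 12.5405.
So a = μs = 11.16, b = (1−μ)s = 1.38.

a = 11.16, b = 1.38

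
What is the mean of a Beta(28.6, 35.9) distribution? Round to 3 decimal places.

0.443

The Beta mean is α/(α+β) = 28.6/(28.6+35.9) = 0.443.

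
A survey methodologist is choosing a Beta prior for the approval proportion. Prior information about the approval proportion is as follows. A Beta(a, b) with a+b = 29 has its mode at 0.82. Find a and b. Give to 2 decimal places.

a = 23.14, b = 5.86

Mode = (a−1)/(κ−2) with κ = a+b, so a−1 = 0.82·27 = 22.14.
a = 23.14; b = κ − a = 5.86.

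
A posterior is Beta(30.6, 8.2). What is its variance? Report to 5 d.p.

μ = 30.6/38.8 = 0.788660; Var = μ(1−μ)/(α+β+1) = 0.1666755/39.8 = 0.00419.

0.00419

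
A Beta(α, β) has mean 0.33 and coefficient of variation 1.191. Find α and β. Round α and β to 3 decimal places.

α = 0.142, β = 0.289

σ = CV·μ = 1.191×0.33 = 0.39303, so σ² = 0.154473.
s+1 = μ(1−μ)/σ² = 0.2211/0.154473 = 1.4313, so s = α+β = 0.4313.
α = μs = 0.142, β = (1−μ)s = 0.289.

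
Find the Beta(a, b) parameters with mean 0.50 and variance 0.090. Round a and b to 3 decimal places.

Let s = a+b. The Beta variance is μ(1−μ)/(s+1).
So s+1 = μ(1−μ)/σ² = (0.50×0.50)/0.090 = 0.2500/0.090 = 2.7778, giving s = 1.7778.
Then a = μs = 0.50×1.7778 = 0.889 and b = (1−μ)s = 0.50×1.7778 = 0.889.

a = 0.889, b = 0.889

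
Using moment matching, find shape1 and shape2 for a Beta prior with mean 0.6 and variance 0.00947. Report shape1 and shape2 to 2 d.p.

By moment matching, shape1+shape2 = μ(1−μ)/σ² − 1 = (0.6·0.4)/0.00947 − 1 = 25.3432 − 1 = 24.3432.
Since shape1/(shape1+shape2) = μ, shape1 = 0.6·24.3432 = 14.61 and shape2 = 0.4·24.3432 = 9.74.

shape1 = 14.61, shape2 = 9.74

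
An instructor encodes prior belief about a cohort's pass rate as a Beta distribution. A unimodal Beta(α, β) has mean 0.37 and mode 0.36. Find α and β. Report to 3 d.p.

Let s = α+β. Mean gives α = μs = 0.37s; mode gives (α−1)/(s−2) = 0.36.
Substituting: 0.37s − 1 = 0.36(s−2) = 0.36s − 0.72, so 0.01s = 0.28 and s = 28.0000.
Then α = 0.37×28.0000 = 10.360 and β = s−α = 17.640.

α = 10.360, β = 17.640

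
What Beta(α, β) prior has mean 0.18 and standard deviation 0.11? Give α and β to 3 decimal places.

α = 2.016, β = 9.183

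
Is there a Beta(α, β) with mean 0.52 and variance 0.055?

A Beta with mean μ has variance μ(1−μ)/(α+β+1) < μ(1−μ).
Here μ(1−μ) = 0.52×0.48 = 0.2496, and 0.055 < 0.2496.

Yes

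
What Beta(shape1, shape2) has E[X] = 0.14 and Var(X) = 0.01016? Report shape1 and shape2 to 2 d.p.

shape1 = 1.52, shape2 = 9.33

Let s = shape1+shape2. The Beta variance is μ(1−μ)/(s+1).
So s+1 = μ(1−μ)/σ² = (0.14×0.86)/0.01016 = 0.1204/0.01016 = 11.8504, giving s = 10.8504.
Then shape1 = μs = 0.14×10.8504 = 1.52 and shape2 = (1−μ)s = 0.86×10.8504 = 9.33.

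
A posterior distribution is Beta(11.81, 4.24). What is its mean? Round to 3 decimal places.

The Beta mean is α/(α+β) = 11.81/(11.81+4.24) = 0.736.

0.736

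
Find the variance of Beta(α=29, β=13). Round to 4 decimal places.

μ = 29/42 = 0.690476; Var = μ(1−μ)/(α+β+1) = 0.2137188/43 = 0.0050.

0.0050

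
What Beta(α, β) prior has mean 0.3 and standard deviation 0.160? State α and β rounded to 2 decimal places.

Variance = 0.160² = 0.025600. The moment-matching identity α+β = μ(1−μ)/Var − 1 gives
α+β = 0.21/0.025600 − 1 = 7.2031, so α = μ·7.2031 = 2.16 and β = (1−μ)·7.2031 = 5.04.

α = 2.16, β = 5.04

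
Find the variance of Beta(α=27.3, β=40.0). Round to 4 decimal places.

0.0035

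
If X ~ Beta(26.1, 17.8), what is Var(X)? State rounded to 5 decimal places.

0.00537

α+β = 43.9 and αβ = 464.58, so Var = αβ/[(α+β)²(α+β+1)] = 464.58/86531.729 = 0.00537.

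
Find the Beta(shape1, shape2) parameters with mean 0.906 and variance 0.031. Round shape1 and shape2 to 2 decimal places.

By moment matching, shape1+shape2 = μ(1−μ)/σ² − 1 = (0.906·0.094)/0.031 − 1 = 2.7472 − 1 = 1.7472.
Since shape1/(shape1+shape2) = μ, shape1 = 0.906·1.7472 = 1.58 and shape2 = 0.094·1.7472 = 0.16.

shape1 = 1.58, shape2 = 0.16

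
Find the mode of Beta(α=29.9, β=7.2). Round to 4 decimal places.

0.8234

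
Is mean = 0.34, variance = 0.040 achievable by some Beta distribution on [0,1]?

Yes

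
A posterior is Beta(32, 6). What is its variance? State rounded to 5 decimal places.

μ = 32/38 = 0.842105; Var = μ(1−μ)/(α+β+1) = 0.1329640/39 = 0.00341.

0.00341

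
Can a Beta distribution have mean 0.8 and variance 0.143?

For any Beta, Var(X) < E[X]·(1−E[X]).
Here μ(1−μ) = 0.8×0.2 = 0.16, and 0.143 < 0.16.

Yes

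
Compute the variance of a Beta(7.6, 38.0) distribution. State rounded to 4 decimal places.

0.0030

α+β = 45.6 and αβ = 288.80, so Var = αβ/[(α+β)²(α+β+1)] = 288.80/96898.176 = 0.0030.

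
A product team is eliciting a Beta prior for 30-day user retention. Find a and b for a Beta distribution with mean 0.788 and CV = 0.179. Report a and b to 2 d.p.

σ = CV·μ = 0.179×0.788 = 0.14105, so σ² = 0.019896.
s+1 = μ(1−μ)/σ² = 0.167056/0.019896 = 8.3966, so s = a+b = 7.3966.
a = μs = 5.83, b = (1−μ)s = 1.57.

a = 5.83, b = 1.57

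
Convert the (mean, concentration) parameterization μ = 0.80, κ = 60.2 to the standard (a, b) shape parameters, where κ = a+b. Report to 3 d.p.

a = μκ = 0.80×60.2 = 48.160 and b = (1−μ)κ = 0.20×60.2 = 12.040.

a = 48.160, b = 12.040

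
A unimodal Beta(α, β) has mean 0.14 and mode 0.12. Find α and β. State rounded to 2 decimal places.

With s = α+β: μ = α/s and mode = (α−1)/(s−2). Eliminating α = μs,
μs − 1 = m(s−2) ⇒ s(μ−m) = 1−2m ⇒ s = 0.76/0.02 = 38.0000.
So α = μs = 5.32, β = (1−μ)s = 32.68.

α = 5.32, β = 32.68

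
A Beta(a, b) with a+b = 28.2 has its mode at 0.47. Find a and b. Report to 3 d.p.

a = 13.314, b = 14.886

Since the density peak of Beta(a,b) is at (a−1)/(a+b−2),
a = 1 + 0.47(28.2−2) = 13.314 and b = 28.2 − 13.314 = 14.886.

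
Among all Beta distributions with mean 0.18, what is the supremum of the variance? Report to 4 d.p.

0.1476

For fixed mean μ the Beta variance is μ(1−μ)/(α+β+1), increasing as α+β decreases.
Its least upper bound (not attained) is μ(1−μ) = 0.18·0.82 = 0.1476.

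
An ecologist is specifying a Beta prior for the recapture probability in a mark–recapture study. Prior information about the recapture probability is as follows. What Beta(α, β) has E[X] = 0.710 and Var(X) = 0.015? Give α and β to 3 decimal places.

By moment matching, α+β = μ(1−μ)/σ² − 1 = (0.710·0.290)/0.015 − 1 = 13.7267 − 1 = 12.7267.
Since α/(α+β) = μ, α = 0.710·12.7267 = 9.036 and β = 0.290·12.7267 = 3.691.

α = 9.036, β = 3.691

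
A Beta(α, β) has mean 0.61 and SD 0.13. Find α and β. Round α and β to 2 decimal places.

σ² = 0.13² = 0.0169.
With s = α+β, Var = μ(1−μ)/(s+1), so s+1 = (0.61×0.39)/0.0169 = 14.0769 and s = 13.0769.
α = μs = 7.98, β = (1−μ)s = 5.10.

α = 7.98, β = 5.10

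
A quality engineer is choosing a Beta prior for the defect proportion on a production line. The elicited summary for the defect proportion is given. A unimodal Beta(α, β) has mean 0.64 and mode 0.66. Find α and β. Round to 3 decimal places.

α = 10.240, β = 5.760

With s = α+β: μ = α/s and mode = (α−1)/(s−2). Eliminating α = μs,
μs − 1 = m(s−2) ⇒ s(μ−m) = 1−2m ⇒ s = -0.32/-0.02 = 16.0000.
So α = μs = 10.240, β = (1−μ)s = 5.760.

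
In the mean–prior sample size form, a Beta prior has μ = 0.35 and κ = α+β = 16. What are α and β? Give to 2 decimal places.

α = 5.60, β = 10.40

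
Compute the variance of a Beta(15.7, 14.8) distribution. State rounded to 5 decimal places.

0.00793

α+β = 30.5 and αβ = 232.36, so Var = αβ/[(α+β)²(α+β+1)] = 232.36/29302.875 = 0.00793.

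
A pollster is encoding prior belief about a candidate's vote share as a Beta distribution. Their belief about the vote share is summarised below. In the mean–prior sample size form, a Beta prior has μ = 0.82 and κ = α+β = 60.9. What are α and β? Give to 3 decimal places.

Split κ in proportion μ : (1−μ): α = 0.82·60.9 = 49.938, β = 60.9 − 49.938 = 10.962.

α = 49.938, β = 10.962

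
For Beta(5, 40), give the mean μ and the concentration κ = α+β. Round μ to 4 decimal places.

μ = 0.1111, κ = 45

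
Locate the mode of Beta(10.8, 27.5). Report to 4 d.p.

The density x^(α−1)(1−x)^(β−1) is maximised at (α−1)/(α+β−2) = 9.8/36.3 = 0.2700.

0.2700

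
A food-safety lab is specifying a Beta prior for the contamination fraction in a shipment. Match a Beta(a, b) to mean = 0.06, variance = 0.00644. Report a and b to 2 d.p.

a = 0.47, b = 7.29

Let s = a+b. The Beta variance is μ(1−μ)/(s+1).
So s+1 = μ(1−μ)/σ² = (0.06×0.94)/0.00644 = 0.0564/0.00644 = 8.7578, giving s = 7.7578.
Then a = μs = 0.06×7.7578 = 0.47 and b = (1−μ)s = 0.94×7.7578 = 7.29.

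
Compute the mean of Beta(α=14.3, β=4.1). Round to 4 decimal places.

0.7772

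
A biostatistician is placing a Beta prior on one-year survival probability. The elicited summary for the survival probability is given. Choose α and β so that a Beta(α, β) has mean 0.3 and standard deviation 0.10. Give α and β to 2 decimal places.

Variance = 0.10² = 0.0100. The moment-matching identity α+β = μ(1−μ)/Var − 1 gives
α+β = 0.21/0.0100 − 1 = 20.0000, so α = μ·20.0000 = 6.00 and β = (1−μ)·20.0000 = 14.00.

α = 6.00, β = 14.00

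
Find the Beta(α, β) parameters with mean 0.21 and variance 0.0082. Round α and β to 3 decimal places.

Write ν = α+β; then α = μν and Var = μ(1−μ)/(ν+1).
ν = μ(1−μ)/Var − 1 = 0.1659/0.0082 − 1 = 19.2317.
α = 0.21·19.2317 = 4.039, β = 0.79·19.2317 = 15.193.

α = 4.039, β = 15.193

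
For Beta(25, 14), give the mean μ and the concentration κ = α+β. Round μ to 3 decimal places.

μ = 0.641, κ = 39

κ = α+β = 25+14 = 39; μ = α/κ = 25/39 = 0.641.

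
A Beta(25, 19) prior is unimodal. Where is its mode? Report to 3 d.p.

0.571

With α,β > 1, mode = (α−1)/(α+β−2) = 24/42 = 0.571.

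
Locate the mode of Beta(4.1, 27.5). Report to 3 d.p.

The density x^(α−1)(1−x)^(β−1) is maximised at (α−1)/(α+β−2) = 3.1/29.6 = 0.105.

0.105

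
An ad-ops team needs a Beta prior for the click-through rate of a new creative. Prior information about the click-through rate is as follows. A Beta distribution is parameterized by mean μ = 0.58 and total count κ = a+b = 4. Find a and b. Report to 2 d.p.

a = μκ = 0.58×4 = 2.32 and b = (1−μ)κ = 0.42×4 = 1.68.

a = 2.32, b = 1.68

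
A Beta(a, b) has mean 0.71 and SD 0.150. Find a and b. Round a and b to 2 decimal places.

a = 5.79, b = 2.36

σ² = 0.150² = 0.022500.
With s = a+b, Var = μ(1−μ)/(s+1), so s+1 = (0.71×0.29)/0.022500 = 9.1511 and s = 8.1511.
a = μs = 5.79, b = (1−μ)s = 2.36.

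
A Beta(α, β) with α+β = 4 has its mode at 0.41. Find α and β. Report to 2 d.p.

Mode = (α−1)/(κ−2) with κ = α+β, so α−1 = 0.41·2 = 0.82.
α = 1.82; β = κ − α = 2.18.

α = 1.82, β = 2.18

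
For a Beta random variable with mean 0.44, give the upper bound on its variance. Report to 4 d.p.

Var = μ(1−μ)/(α+β+1), which approaches μ(1−μ) as α+β → 0.
So the supremum is μ(1−μ) = 0.44×0.56 = 0.2464.

0.2464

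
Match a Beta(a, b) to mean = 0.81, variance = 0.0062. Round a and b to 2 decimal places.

a = 19.30, b = 4.53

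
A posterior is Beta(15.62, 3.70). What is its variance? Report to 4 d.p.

0.0076

μ = 15.62/19.32 = 0.808489; Var = μ(1−μ)/(α+β+1) = 0.1548348/20.32 = 0.0076.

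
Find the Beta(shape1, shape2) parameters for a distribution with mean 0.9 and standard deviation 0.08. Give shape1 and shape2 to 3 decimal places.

shape1 = 11.756, shape2 = 1.306

First σ² = 0.0064. Setting shape1 = μn, shape2 = (1−μ)n with n = shape1+shape2,
μ(1−μ)/(n+1) = 0.0064 ⇒ n+1 = 0.09/0.0064 = 14.0625 ⇒ n = 13.0625.
Hence shape1 = 0.9×13.0625 = 11.756, shape2 = 0.1×13.0625 = 1.306.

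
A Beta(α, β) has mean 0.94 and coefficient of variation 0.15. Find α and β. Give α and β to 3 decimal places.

Var = (CV·μ)² = (0.15×0.94)² = 0.019881.
α+β = μ(1−μ)/Var − 1 = 0.0564/0.019881 − 1 = 1.8369.
Thus α = 0.94·1.8369 = 1.727 and β = 0.06·1.8369 = 0.110.

α = 1.727, β = 0.110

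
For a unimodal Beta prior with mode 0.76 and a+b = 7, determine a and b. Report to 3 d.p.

a = 4.800, b = 2.200

Mode = (a−1)/(κ−2) with κ = a+b, so a−1 = 0.76·5 = 3.800.
a = 4.800; b = κ − a = 2.200.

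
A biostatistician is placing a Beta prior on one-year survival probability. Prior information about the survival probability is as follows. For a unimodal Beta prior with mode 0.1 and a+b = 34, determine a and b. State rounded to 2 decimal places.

a = 4.20, b = 29.80

For a,b>1 the mode is (a−1)/(a+b−2), so a = mode·(κ−2)+1 = 0.1×32+1 = 4.20.
And b = (1−mode)·(κ−2)+1 = 0.9×32+1 = 29.80.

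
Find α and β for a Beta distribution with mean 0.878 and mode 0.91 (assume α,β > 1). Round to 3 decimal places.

With s = α+β: μ = α/s and mode = (α−1)/(s−2). Eliminating α = μs,
μs − 1 = m(s−2) ⇒ s(μ−m) = 1−2m ⇒ s = -0.82/-0.032 = 25.6250.
So α = μs = 22.499, β = (1−μ)s = 3.126.

α = 22.499, β = 3.126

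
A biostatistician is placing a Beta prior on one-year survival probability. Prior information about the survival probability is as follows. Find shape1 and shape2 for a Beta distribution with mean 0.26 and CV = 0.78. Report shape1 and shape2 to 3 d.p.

σ = CV·μ = 0.78×0.26 = 0.20280, so σ² = 0.041128.
s+1 = μ(1−μ)/σ² = 0.1924/0.041128 = 4.6781, so s = shape1+shape2 = 3.6781.
shape1 = μs = 0.956, shape2 = (1−μ)s = 2.722.

shape1 = 0.956, shape2 = 2.722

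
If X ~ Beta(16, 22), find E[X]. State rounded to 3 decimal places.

The Beta mean is α/(α+β) = 16/(16+22) = 0.421.

0.421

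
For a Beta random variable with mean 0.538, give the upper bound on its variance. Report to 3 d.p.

0.249

For fixed mean μ the Beta variance is μ(1−μ)/(α+β+1), increasing as α+β decreases.
Its least upper bound (not attained) is μ(1−μ) = 0.538·0.462 = 0.249.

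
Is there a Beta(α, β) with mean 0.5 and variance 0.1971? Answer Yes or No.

Yes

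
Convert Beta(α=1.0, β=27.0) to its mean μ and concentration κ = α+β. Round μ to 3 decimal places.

μ = 0.036, κ = 28.0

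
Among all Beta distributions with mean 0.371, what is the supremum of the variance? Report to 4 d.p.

0.2334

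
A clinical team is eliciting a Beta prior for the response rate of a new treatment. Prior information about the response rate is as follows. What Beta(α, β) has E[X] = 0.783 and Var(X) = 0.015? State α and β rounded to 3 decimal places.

By moment matching, α+β = μ(1−μ)/σ² − 1 = (0.783·0.217)/0.015 − 1 = 11.3274 − 1 = 10.3274.
Since α/(α+β) = μ, α = 0.783·10.3274 = 8.086 and β = 0.217·10.3274 = 2.241.

α = 8.086, β = 2.241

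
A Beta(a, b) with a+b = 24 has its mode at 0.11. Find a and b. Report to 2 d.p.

a = 3.42, b = 20.58

Mode = (a−1)/(κ−2) with κ = a+b, so a−1 = 0.11·22 = 2.42.
a = 3.42; b = κ − a = 20.58.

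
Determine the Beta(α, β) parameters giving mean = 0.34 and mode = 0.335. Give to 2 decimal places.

With s = α+β: μ = α/s and mode = (α−1)/(s−2). Eliminating α = μs,
μs − 1 = m(s−2) ⇒ s(μ−m) = 1−2m ⇒ s = 0.330/0.005 = 66.0000.
So α = μs = 22.44, β = (1−μ)s = 43.56.

α = 22.44, β = 43.56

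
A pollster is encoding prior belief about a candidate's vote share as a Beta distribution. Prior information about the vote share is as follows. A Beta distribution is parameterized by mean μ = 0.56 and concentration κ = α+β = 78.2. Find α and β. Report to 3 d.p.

Split κ in proportion μ : (1−μ): α = 0.56·78.2 = 43.792, β = 78.2 − 43.792 = 34.408.

α = 43.792, β = 34.408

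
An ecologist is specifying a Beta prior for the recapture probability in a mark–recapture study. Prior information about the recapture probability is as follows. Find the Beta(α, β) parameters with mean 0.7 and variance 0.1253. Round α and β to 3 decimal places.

α = 0.473, β = 0.203

Write ν = α+β; then α = μν and Var = μ(1−μ)/(ν+1).
ν = μ(1−μ)/Var − 1 = 0.21/0.1253 − 1 = 0.6760.
α = 0.7·0.6760 = 0.473, β = 0.3·0.6760 = 0.203.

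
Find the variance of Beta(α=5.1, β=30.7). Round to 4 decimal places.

0.0033

α+β = 35.8 and αβ = 156.57, so Var = αβ/[(α+β)²(α+β+1)] = 156.57/47164.352 = 0.0033.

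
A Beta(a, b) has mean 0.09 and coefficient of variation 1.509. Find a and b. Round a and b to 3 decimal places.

σ = CV·μ = 1.509×0.09 = 0.13581, so σ² = 0.018444.
s+1 = μ(1−μ)/σ² = 0.0819/0.018444 = 4.4404, so s = a+b = 3.4404.
a = μs = 0.310, b = (1−μ)s = 3.131.

a = 0.310, b = 3.131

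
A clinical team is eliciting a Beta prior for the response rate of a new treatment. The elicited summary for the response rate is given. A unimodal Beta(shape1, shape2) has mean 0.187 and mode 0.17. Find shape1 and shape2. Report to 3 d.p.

shape1 = 7.260, shape2 = 31.564

Let s = shape1+shape2. Mean gives shape1 = μs = 0.187s; mode gives (shape1−1)/(s−2) = 0.17.
Substituting: 0.187s − 1 = 0.17(s−2) = 0.17s − 0.34, so 0.017s = 0.66 and s = 38.8235.
Then shape1 = 0.187×38.8235 = 7.260 and shape2 = s−shape1 = 31.564.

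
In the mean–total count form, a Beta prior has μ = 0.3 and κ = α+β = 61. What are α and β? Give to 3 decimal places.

Split κ in proportion μ : (1−μ): α = 0.3·61 = 18.300, β = 61 − 18.300 = 42.700.

α = 18.300, β = 42.700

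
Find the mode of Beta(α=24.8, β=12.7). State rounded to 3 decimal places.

0.670

With α,β > 1, mode = (α−1)/(α+β−2) = 23.8/35.5 = 0.670.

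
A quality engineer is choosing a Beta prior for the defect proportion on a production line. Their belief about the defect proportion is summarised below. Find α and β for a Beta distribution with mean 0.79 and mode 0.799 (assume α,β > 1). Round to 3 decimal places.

α = 52.491, β = 13.953

With s = α+β: μ = α/s and mode = (α−1)/(s−2). Eliminating α = μs,
μs − 1 = m(s−2) ⇒ s(μ−m) = 1−2m ⇒ s = -0.598/-0.009 = 66.4444.
So α = μs = 52.491, β = (1−μ)s = 13.953.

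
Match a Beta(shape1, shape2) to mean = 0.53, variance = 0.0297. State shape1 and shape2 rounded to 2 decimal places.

shape1 = 3.92, shape2 = 3.47

Write ν = shape1+shape2; then shape1 = μν and Var = μ(1−μ)/(ν+1).
ν = μ(1−μ)/Var − 1 = 0.2491/0.0297 − 1 = 7.3872.
shape1 = 0.53·7.3872 = 3.92, shape2 = 0.47·7.3872 = 3.47.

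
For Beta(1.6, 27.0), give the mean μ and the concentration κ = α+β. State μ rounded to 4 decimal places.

κ = α+β = 1.6+27.0 = 28.6; μ = α/κ = 1.6/28.6 = 0.0559.

μ = 0.0559, κ = 28.6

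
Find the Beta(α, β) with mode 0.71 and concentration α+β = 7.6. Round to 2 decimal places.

Since the density peak of Beta(α,β) is at (α−1)/(α+β−2),
α = 1 + 0.71(7.6−2) = 4.98 and β = 7.6 − 4.98 = 2.62.

α = 4.98, β = 2.62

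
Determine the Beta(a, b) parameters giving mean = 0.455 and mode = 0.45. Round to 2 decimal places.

a = 9.10, b = 10.90

Let s = a+b. Mean gives a = μs = 0.455s; mode gives (a−1)/(s−2) = 0.45.
Substituting: 0.455s − 1 = 0.45(s−2) = 0.45s − 0.90, so 0.005s = 0.10 and s = 20.0000.
Then a = 0.455×20.0000 = 9.10 and b = s−a = 10.90.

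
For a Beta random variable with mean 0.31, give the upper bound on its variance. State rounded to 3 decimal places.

0.214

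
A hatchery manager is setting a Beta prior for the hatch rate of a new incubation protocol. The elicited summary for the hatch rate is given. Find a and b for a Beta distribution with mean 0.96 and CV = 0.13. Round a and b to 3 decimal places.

Var = (CV·μ)² = (0.13×0.96)² = 0.015575.
a+b = μ(1−μ)/Var − 1 = 0.0384/0.015575 − 1 = 1.4655.
Thus a = 0.96·1.4655 = 1.407 and b = 0.04·1.4655 = 0.059.

a = 1.407, b = 0.059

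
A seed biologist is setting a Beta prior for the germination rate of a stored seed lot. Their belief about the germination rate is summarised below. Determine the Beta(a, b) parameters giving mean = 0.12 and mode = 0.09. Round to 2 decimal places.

Let s = a+b. Mean gives a = μs = 0.12s; mode gives (a−1)/(s−2) = 0.09.
Substituting: 0.12s − 1 = 0.09(s−2) = 0.09s − 0.18, so 0.03s = 0.82 and s = 27.3333.
Then a = 0.12×27.3333 = 3.28 and b = s−a = 24.05.

a = 3.28, b = 24.05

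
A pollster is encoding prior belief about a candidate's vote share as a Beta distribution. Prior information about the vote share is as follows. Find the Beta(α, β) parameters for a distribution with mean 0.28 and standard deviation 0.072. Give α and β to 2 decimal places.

First σ² = 0.005184. Setting α = μn, β = (1−μ)n with n = α+β,
μ(1−μ)/(n+1) = 0.005184 ⇒ n+1 = 0.2016/0.005184 = 38.8889 ⇒ n = 37.8889.
Hence α = 0.28×37.8889 = 10.61, β = 0.72×37.8889 = 27.28.

α = 10.61, β = 27.28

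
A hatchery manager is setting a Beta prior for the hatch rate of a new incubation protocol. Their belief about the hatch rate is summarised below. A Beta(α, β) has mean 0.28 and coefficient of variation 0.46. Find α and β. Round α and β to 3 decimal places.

α = 3.123, β = 8.030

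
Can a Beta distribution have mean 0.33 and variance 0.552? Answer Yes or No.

No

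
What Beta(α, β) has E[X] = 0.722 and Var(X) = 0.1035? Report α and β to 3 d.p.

Write ν = α+β; then α = μν and Var = μ(1−μ)/(ν+1).
ν = μ(1−μ)/Var − 1 = 0.200716/0.1035 − 1 = 0.9393.
α = 0.722·0.9393 = 0.678, β = 0.278·0.9393 = 0.261.

α = 0.678, β = 0.261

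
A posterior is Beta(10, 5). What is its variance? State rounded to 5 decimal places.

0.01389

μ = 10/15 = 0.666667; Var = μ(1−μ)/(α+β+1) = 0.2222222/16 = 0.01389.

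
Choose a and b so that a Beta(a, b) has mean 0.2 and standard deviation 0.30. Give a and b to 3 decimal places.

a = 0.156, b = 0.622

Variance = 0.30² = 0.0900. The moment-matching identity a+b = μ(1−μ)/Var − 1 gives
a+b = 0.16/0.0900 − 1 = 0.7778, so a = μ·0.7778 = 0.156 and b = (1−μ)·0.7778 = 0.622.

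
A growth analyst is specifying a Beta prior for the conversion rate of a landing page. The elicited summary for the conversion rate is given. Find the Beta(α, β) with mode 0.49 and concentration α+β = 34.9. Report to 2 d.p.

α = 17.12, β = 17.78

Mode = (α−1)/(κ−2) with κ = α+β, so α−1 = 0.49·32.9 = 16.12.
α = 17.12; β = κ − α = 17.78.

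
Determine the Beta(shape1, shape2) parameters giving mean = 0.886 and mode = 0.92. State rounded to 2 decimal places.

Let s = shape1+shape2. Mean gives shape1 = μs = 0.886s; mode gives (shape1−1)/(s−2) = 0.92.
Substituting: 0.886s − 1 = 0.92(s−2) = 0.92s − 1.84, so -0.034s = -0.84 and s = 24.7059.
Then shape1 = 0.886×24.7059 = 21.89 and shape2 = s−shape1 = 2.82.

shape1 = 21.89, shape2 = 2.82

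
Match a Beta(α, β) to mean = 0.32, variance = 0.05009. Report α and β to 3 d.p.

α = 1.070, β = 2.274

Let s = α+β. The Beta variance is μ(1−μ)/(s+1).
So s+1 = μ(1−μ)/σ² = (0.32×0.68)/0.05009 = 0.2176/0.05009 = 4.3442, giving s = 3.3442.
Then α = μs = 0.32×3.3442 = 1.070 and β = (1−μ)s = 0.68×3.3442 = 2.274.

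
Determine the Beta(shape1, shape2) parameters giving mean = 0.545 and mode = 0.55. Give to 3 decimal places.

Let s = shape1+shape2. Mean gives shape1 = μs = 0.545s; mode gives (shape1−1)/(s−2) = 0.55.
Substituting: 0.545s − 1 = 0.55(s−2) = 0.55s − 1.10, so -0.005s = -0.10 and s = 20.0000.
Then shape1 = 0.545×20.0000 = 10.900 and shape2 = s−shape1 = 9.100.

shape1 = 10.900, shape2 = 9.100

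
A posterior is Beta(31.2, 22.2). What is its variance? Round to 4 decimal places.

Var = αβ/[(α+β)²(α+β+1)] = (31.2×22.2)/(53.4²×54.4) = 692.64/155124.864 = 0.0045.

0.0045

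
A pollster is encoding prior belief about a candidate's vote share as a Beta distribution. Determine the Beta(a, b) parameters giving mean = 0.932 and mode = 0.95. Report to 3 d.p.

Let s = a+b. Mean gives a = μs = 0.932s; mode gives (a−1)/(s−2) = 0.95.
Substituting: 0.932s − 1 = 0.95(s−2) = 0.95s − 1.90, so -0.018s = -0.90 and s = 50.0000.
Then a = 0.932×50.0000 = 46.600 and b = s−a = 3.400.

a = 46.600, b = 3.400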